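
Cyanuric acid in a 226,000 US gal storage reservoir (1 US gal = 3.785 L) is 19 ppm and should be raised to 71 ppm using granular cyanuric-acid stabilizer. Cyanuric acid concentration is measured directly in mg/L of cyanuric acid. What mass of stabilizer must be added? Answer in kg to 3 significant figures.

44.5 kg

Volume: 226,000 US gal × 3.785 L/gal = 855,410 L.
CYA to add: (71 − 19) = 52 mg/L × 855,410 L = 44,480 g cyanuric acid.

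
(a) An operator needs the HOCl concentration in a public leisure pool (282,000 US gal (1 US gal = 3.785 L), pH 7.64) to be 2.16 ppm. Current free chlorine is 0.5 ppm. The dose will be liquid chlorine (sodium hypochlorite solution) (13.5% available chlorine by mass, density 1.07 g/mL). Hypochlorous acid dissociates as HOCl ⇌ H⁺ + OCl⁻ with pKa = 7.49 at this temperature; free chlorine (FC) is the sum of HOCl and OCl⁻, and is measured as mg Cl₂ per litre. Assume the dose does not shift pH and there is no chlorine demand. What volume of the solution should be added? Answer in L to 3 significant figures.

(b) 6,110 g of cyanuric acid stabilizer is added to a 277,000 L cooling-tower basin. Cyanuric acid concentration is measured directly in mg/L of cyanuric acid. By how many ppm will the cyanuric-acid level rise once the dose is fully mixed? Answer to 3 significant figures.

(a) 34.8 L; (b) 22.1 ppm

(a) Volume: 282,000 US gal × 3.785 L/gal = 1,067,370 L.
(a) [OCl⁻]/[HOCl] = 10^(pH − pKa) = 10^(7.64 − 7.49) = 1.413; fraction as HOCl = 1/(1 + 1.413) = 0.4145.
(a) Free chlorine required for 2.16 ppm HOCl: 2.16 / 0.4145 = 5.211 ppm.
(a) FC to add: 5.211 − 0.5 = 4.711 mg/L as Cl₂.
(a) Cl₂ equivalent: 4.711 mg/L × 1,067,370 L = 5028 g.
(a) Product at 13.5% available Cl: 5028 / 0.135 = 37,250 g.
(a) Volume: 37,250 g ÷ 1.07 g/mL = 34,810 mL.

(b) Rise: 6,110 g / 277,000 L × 1000 = 22.06 mg/L.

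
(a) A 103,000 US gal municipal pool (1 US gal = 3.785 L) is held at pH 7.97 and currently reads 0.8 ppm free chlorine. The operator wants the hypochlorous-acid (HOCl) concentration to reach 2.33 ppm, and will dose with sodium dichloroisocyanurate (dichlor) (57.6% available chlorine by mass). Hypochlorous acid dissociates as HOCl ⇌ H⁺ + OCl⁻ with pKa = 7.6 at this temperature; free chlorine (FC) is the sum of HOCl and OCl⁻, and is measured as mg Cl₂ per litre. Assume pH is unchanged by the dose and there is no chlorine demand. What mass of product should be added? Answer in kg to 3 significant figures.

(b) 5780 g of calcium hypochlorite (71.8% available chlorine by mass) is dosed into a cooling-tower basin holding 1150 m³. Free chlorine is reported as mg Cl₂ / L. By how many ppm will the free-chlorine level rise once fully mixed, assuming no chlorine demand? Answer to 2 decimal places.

(a) Volume: 103,000 US gal × 3.785 L/gal = 389,855 L.
(a) [OCl⁻]/[HOCl] = 10^(pH − pKa) = 10^(7.97 − 7.6) = 2.344; fraction as HOCl = 1/(1 + 2.344) = 0.299.
(a) Free chlorine required for 2.33 ppm HOCl: 2.33 / 0.299 = 7.792 ppm.
(a) FC to add: 7.792 − 0.8 = 6.992 mg/L as Cl₂.
(a) Cl₂ equivalent: 6.992 mg/L × 389,855 L = 2726 g.
(a) Product at 57.6% available Cl: 2726 / 0.576 = 4732 g.

(b) Volume: 1150 m³ = 1,150,000 L.
(b) Available chlorine delivered: 5780 g × 0.718 = 4150 g as Cl₂.
(b) Concentration rise: 4150 g / 1,150,000 L = 3.609 mg/L = 3.61 ppm.

(a) 4.73 kg; (b) 3.61 ppm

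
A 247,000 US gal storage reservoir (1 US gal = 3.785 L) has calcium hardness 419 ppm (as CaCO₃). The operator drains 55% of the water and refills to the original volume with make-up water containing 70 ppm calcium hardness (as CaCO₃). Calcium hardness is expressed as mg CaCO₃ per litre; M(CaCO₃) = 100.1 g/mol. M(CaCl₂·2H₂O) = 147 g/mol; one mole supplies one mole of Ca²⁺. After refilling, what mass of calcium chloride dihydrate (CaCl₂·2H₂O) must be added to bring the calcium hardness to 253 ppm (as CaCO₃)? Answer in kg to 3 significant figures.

35.6 kg

Volume: 247,000 US gal × 3.785 L/gal = 934,895 L.
After draining 55% and refilling: 419 × 0.45 + 70 × 0.55 = 227.05 ppm.
Deficit to target: 253 − 227.05 = 25.95 mg/L.
As CaCO₃: 25.95 mg/L × 934,895 L = 24,260 g; ÷ 100.1 = 242.4 mol Ca²⁺.
Mass: 242.4 × 147 = 35,630 g.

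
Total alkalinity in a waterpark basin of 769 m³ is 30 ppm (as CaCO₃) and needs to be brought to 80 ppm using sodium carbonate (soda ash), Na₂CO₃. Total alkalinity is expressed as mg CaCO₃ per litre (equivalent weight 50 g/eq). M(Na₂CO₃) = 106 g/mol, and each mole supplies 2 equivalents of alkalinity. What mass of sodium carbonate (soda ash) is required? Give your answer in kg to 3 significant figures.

Volume: 769 m³ = 769,000 L.
Alkalinity to add: (80 − 30) = 50 mg/L as CaCO₃ × 769,000 L = 38,450 g as CaCO₃.
Equivalents: 38,450 g ÷ 50 g/eq = 769 eq.
Each mole of Na₂CO₃ supplies 2 eq, so 769 / 2 = 384.5 mol.
Mass: 384.5 mol × 106 g/mol = 40,760 g.

40.8 kg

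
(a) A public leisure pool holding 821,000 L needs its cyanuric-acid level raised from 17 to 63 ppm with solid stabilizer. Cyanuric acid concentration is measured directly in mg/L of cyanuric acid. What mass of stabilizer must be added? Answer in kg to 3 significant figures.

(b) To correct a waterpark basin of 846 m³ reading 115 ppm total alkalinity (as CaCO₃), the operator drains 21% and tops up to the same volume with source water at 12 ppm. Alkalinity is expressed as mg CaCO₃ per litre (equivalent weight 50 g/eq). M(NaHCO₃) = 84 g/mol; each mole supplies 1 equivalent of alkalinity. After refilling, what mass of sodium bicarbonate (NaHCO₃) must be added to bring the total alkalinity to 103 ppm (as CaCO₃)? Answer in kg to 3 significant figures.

(a) CYA to add: (63 − 17) = 46 mg/L × 821,000 L = 37,770 g cyanuric acid.

(b) Volume: 846 m³ = 846,000 L.
(b) After draining 21% and refilling: 115 × 0.79 + 12 × 0.21 = 93.37 ppm.
(b) Deficit to target: 103 − 93.37 = 9.63 mg/L.
(b) As CaCO₃: 9.63 mg/L × 846,000 L = 8147 g; ÷ 50 g/eq ÷ 1 = 162.9 mol NaHCO₃.
(b) Mass: 162.9 × 84 = 13,690 g.

(a) 37.8 kg; (b) 13.7 kg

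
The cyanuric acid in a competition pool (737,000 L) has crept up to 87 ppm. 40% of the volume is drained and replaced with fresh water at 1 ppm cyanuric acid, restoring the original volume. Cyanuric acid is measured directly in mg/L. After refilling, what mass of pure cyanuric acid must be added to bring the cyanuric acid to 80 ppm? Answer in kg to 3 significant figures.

20.2 kg

After draining 40% and refilling: 87 × 0.60 + 1 × 0.40 = 52.6 ppm.
Deficit to target: 80 − 52.6 = 27.4 mg/L.
Mass: 27.4 mg/L × 737,000 L = 20,190 g cyanuric acid.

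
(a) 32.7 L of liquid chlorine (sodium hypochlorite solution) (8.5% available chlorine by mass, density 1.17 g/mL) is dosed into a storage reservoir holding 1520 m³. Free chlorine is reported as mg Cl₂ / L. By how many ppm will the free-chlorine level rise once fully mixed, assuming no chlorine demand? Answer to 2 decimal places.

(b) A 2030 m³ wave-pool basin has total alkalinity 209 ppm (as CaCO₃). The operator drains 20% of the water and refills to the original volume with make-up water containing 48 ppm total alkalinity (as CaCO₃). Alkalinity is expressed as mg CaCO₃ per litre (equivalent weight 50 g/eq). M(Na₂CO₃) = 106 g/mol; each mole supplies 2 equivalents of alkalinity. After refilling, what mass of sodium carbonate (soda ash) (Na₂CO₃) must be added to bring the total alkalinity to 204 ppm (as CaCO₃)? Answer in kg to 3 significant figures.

(a) Volume: 1520 m³ = 1,520,000 L.
(a) Mass of solution: 32.7 L × 1000 mL/L × 1.17 g/mL = 38,260 g.
(a) Available chlorine delivered: 38,260 g × 0.085 = 3252 g as Cl₂.
(a) Concentration rise: 3252 g / 1,520,000 L = 2.139 mg/L = 2.14 ppm.

(b) Volume: 2030 m³ = 2,030,000 L.
(b) After draining 20% and refilling: 209 × 0.80 + 48 × 0.20 = 176.8 ppm.
(b) Deficit to target: 204 − 176.8 = 27.2 mg/L.
(b) As CaCO₃: 27.2 mg/L × 2,030,000 L = 55,220 g; ÷ 50 g/eq ÷ 2 = 552.2 mol Na₂CO₃.
(b) Mass: 552.2 × 106 = 58,530 g.

(a) 2.14 ppm; (b) 58.5 kg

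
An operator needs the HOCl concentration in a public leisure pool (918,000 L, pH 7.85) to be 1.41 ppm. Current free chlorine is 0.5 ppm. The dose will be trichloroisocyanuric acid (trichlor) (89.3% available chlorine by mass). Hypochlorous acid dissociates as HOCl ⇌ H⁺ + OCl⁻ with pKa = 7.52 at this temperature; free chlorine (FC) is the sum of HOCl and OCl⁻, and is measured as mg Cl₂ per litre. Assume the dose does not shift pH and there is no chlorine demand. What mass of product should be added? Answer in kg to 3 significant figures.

4.03 kg

[OCl⁻]/[HOCl] = 10^(pH − pKa) = 10^(7.85 − 7.52) = 2.138; fraction as HOCl = 1/(1 + 2.138) = 0.3187.
Free chlorine required for 1.41 ppm HOCl: 1.41 / 0.3187 = 4.425 ppm.
FC to add: 4.425 − 0.5 = 3.925 mg/L as Cl₂.
Cl₂ equivalent: 3.925 mg/L × 918,000 L = 3603 g.
Product at 89.3% available Cl: 3603 / 0.893 = 4034 g.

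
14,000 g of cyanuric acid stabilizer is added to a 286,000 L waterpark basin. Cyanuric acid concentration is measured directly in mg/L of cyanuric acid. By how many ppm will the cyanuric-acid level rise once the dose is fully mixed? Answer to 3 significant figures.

49.0 ppm

Rise: 14,000 g / 286,000 L × 1000 = 48.95 mg/L.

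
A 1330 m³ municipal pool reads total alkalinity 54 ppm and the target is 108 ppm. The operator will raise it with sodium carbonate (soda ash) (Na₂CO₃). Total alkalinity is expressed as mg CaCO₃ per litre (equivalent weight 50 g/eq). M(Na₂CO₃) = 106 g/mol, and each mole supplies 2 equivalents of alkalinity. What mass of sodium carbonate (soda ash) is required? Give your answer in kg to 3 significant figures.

76.1 kg

Volume: 1330 m³ = 1,330,000 L.
Alkalinity to add: (108 − 54) = 54 mg/L as CaCO₃ × 1,330,000 L = 71,820 g as CaCO₃.
Equivalents: 71,820 g ÷ 50 g/eq = 1436 eq.
Each mole of Na₂CO₃ supplies 2 eq, so 1436 / 2 = 718.2 mol.
Mass: 718.2 mol × 106 g/mol = 76,130 g.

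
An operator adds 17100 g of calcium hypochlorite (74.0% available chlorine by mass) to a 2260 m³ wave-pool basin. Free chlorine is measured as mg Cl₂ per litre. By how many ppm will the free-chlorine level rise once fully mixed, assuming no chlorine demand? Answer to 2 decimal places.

Volume: 2260 m³ = 2,260,000 L.
Available chlorine delivered: 17,100 g × 0.74 = 12,650 g as Cl₂.
Concentration rise: 12,650 g / 2,260,000 L = 5.599 mg/L = 5.60 ppm.

5.60 ppm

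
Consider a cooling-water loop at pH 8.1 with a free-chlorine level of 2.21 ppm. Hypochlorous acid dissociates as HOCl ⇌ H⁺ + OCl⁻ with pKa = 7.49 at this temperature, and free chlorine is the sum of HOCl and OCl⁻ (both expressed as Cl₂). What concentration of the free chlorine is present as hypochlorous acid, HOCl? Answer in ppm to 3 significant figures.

[OCl⁻]/[HOCl] = 10^(pH − pKa) = 10^(8.1 − 7.49) = 10^0.61 = 4.074.
Fraction as HOCl = 1 / (1 + 4.074) = 0.1971.
HOCl = 0.1971 × 2.21 ppm = 0.4356 ppm.

0.436 ppm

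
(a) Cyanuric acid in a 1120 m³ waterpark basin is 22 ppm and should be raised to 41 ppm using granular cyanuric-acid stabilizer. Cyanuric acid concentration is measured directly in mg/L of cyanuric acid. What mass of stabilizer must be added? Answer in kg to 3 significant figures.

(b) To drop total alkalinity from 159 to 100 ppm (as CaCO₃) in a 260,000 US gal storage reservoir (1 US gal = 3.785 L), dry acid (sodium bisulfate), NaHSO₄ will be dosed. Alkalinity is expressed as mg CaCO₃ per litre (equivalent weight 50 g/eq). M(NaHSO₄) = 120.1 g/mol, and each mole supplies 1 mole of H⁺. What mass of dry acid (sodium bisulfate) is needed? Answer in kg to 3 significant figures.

(a) Volume: 1120 m³ = 1,120,000 L.
(a) CYA to add: (41 − 22) = 19 mg/L × 1,120,000 L = 21,280 g cyanuric acid.

(b) Volume: 260,000 US gal × 3.785 L/gal = 984,100 L.
(b) Alkalinity to neutralize: (159 − 100) = 59 mg/L as CaCO₃ × 984,100 L = 58,060 g as CaCO₃.
(b) Equivalents of H⁺ required: 58,060 ÷ 50 g/eq = 1161 eq = 1161 mol NaHSO₄.
(b) Mass of NaHSO₄: 1161 × 120.1 = 139,500 g.

(a) 21.3 kg; (b) 139 kg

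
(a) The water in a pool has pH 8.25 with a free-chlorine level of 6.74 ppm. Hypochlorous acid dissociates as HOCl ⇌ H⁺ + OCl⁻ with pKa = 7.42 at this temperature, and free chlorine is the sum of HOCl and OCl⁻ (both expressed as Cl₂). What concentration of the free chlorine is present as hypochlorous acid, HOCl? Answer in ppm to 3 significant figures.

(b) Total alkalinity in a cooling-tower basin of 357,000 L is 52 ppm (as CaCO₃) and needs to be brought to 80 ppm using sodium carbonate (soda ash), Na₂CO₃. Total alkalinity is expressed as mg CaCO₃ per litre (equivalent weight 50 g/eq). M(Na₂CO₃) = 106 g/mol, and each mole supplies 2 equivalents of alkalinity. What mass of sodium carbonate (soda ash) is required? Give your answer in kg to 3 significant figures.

(a) [OCl⁻]/[HOCl] = 10^(pH − pKa) = 10^(8.25 − 7.42) = 10^0.83 = 6.761.
(a) Fraction as HOCl = 1 / (1 + 6.761) = 0.1289.
(a) HOCl = 0.1289 × 6.74 ppm = 0.8685 ppm.

(b) Alkalinity to add: (80 − 52) = 28 mg/L as CaCO₃ × 357,000 L = 9996 g as CaCO₃.
(b) Equivalents: 9996 g ÷ 50 g/eq = 199.9 eq.
(b) Each mole of Na₂CO₃ supplies 2 eq, so 199.9 / 2 = 99.96 mol.
(b) Mass: 99.96 mol × 106 g/mol = 10,600 g.

(a) 0.868 ppm; (b) 10.6 kg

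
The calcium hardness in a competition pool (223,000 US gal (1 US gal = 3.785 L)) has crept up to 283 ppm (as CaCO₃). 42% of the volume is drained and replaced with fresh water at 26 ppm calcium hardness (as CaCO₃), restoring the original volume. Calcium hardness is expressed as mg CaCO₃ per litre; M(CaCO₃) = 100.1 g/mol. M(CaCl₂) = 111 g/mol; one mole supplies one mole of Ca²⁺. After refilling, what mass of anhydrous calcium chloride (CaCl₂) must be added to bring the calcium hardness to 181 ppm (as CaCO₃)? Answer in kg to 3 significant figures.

5.56 kg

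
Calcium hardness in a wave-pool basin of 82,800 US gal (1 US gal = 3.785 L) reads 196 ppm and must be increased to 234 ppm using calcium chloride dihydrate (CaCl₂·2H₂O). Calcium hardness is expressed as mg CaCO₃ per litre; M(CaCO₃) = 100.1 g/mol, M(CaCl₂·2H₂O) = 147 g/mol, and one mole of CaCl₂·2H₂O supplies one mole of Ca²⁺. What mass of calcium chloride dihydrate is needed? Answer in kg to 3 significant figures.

Volume: 82,800 US gal × 3.785 L/gal = 313,398 L.
Hardness to add: (234 − 196) = 38 mg/L as CaCO₃ × 313,398 L = 11,910 g as CaCO₃.
Moles of Ca²⁺ (1 mol Ca²⁺ ≡ 1 mol CaCO₃): 11,910 / 100.1 g/mol = 119 mol.
Mass of CaCl₂·2H₂O: 119 × 147 = 17,490 g.

17.5 kg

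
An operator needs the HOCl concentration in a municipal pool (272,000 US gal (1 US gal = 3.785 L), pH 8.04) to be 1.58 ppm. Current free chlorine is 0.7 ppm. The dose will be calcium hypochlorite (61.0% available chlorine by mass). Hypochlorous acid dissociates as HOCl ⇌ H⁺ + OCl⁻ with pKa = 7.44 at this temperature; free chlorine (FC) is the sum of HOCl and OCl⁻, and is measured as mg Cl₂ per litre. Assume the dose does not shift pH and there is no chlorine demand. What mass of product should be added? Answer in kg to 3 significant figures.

12.1 kg

Volume: 272,000 US gal × 3.785 L/gal = 1,029,520 L.
[OCl⁻]/[HOCl] = 10^(pH − pKa) = 10^(8.04 − 7.44) = 3.981; fraction as HOCl = 1/(1 + 3.981) = 0.2008.
Free chlorine required for 1.58 ppm HOCl: 1.58 / 0.2008 = 7.87 ppm.
FC to add: 7.87 − 0.7 = 7.17 mg/L as Cl₂.
Cl₂ equivalent: 7.17 mg/L × 1,029,520 L = 7382 g.
Product at 61.0% available Cl: 7382 / 0.61 = 12,100 g.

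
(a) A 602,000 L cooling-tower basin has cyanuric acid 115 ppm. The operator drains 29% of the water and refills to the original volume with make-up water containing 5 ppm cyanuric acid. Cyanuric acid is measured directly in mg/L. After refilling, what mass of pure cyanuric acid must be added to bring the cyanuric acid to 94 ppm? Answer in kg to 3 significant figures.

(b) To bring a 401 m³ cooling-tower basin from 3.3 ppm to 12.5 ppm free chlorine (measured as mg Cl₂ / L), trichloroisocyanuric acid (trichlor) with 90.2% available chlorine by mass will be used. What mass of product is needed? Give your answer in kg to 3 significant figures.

(a) After draining 29% and refilling: 115 × 0.71 + 5 × 0.29 = 83.1 ppm.
(a) Deficit to target: 94 − 83.1 = 10.9 mg/L.
(a) Mass: 10.9 mg/L × 602,000 L = 6562 g cyanuric acid.

(b) Volume: 401 m³ = 401,000 L.
(b) Chlorine deficit: 12.5 − 3.3 = 9.2 ppm = 9.2 mg/L as Cl₂.
(b) Cl₂ equivalent needed: 9.2 mg/L × 401,000 L = 3,689,000 mg = 3689 g.
(b) Product at 90.2% available chlorine: 3689 / 0.902 = 4090 g.

(a) 6.56 kg; (b) 4.09 kg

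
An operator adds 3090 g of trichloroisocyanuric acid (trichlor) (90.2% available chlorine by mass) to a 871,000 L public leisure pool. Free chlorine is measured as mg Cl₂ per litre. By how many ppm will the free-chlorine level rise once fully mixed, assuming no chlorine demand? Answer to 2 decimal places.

3.20 ppm

Available chlorine delivered: 3090 g × 0.902 = 2787 g as Cl₂.
Concentration rise: 2787 g / 871,000 L = 3.2 mg/L = 3.20 ppm.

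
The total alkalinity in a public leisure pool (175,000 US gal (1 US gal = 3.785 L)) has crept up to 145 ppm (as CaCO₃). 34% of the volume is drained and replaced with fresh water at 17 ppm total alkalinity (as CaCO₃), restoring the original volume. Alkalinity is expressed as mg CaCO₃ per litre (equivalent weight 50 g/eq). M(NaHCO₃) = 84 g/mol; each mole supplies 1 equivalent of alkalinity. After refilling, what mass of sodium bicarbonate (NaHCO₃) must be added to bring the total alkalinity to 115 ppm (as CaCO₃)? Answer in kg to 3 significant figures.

15.0 kg

Volume: 175,000 US gal × 3.785 L/gal = 662,375 L.
After draining 34% and refilling: 145 × 0.66 + 17 × 0.34 = 101.48 ppm.
Deficit to target: 115 − 101.48 = 13.52 mg/L.
As CaCO₃: 13.52 mg/L × 662,375 L = 8955 g; ÷ 50 g/eq ÷ 1 = 179.1 mol NaHCO₃.
Mass: 179.1 × 84 = 15,040 g.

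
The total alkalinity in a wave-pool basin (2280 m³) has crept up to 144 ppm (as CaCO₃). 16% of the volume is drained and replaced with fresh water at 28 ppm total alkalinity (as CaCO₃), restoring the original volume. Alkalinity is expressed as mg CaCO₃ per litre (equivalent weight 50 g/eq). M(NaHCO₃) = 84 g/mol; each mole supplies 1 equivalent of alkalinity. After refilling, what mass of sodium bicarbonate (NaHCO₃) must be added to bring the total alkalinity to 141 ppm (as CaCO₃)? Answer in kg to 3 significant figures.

59.6 kg

Volume: 2280 m³ = 2,280,000 L.
After draining 16% and refilling: 144 × 0.84 + 28 × 0.16 = 125.44 ppm.
Deficit to target: 141 − 125.44 = 15.56 mg/L.
As CaCO₃: 15.56 mg/L × 2,280,000 L = 35,480 g; ÷ 50 g/eq ÷ 1 = 709.5 mol NaHCO₃.
Mass: 709.5 × 84 = 59,600 g.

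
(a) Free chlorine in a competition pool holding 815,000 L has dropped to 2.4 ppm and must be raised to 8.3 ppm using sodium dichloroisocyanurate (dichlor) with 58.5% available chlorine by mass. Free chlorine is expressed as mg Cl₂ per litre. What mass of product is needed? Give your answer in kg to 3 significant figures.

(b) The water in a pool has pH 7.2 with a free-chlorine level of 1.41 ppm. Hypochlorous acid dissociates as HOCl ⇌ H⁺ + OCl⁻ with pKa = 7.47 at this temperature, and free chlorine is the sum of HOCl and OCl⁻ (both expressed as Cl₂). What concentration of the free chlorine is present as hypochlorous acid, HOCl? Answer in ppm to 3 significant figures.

(a) Chlorine deficit: 8.3 − 2.4 = 5.9 ppm = 5.9 mg/L as Cl₂.
(a) Cl₂ equivalent needed: 5.9 mg/L × 815,000 L = 4,808,000 mg = 4808 g.
(a) Product at 58.5% available chlorine: 4808 / 0.585 = 8220 g.

(b) [OCl⁻]/[HOCl] = 10^(pH − pKa) = 10^(7.2 − 7.47) = 10^-0.27 = 0.537.
(b) Fraction as HOCl = 1 / (1 + 0.537) = 0.6506.
(b) HOCl = 0.6506 × 1.41 ppm = 0.9174 ppm.

(a) 8.22 kg; (b) 0.917 ppm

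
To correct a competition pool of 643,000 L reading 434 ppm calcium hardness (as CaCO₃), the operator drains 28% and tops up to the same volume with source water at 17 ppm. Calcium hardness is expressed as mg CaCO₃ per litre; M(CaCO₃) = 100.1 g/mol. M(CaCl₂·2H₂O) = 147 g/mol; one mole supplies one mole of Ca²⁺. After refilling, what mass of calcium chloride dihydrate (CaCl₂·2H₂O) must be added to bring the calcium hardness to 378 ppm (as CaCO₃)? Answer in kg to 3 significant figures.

After draining 28% and refilling: 434 × 0.72 + 17 × 0.28 = 317.24 ppm.
Deficit to target: 378 − 317.24 = 60.76 mg/L.
As CaCO₃: 60.76 mg/L × 643,000 L = 39,070 g; ÷ 100.1 = 390.3 mol Ca²⁺.
Mass: 390.3 × 147 = 57,370 g.

57.4 kg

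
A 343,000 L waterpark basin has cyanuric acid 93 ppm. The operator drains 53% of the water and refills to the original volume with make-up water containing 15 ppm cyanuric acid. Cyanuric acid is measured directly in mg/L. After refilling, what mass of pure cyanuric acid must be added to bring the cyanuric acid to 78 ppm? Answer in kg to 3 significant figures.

9.03 kg

After draining 53% and refilling: 93 × 0.47 + 15 × 0.53 = 51.66 ppm.
Deficit to target: 78 − 51.66 = 26.34 mg/L.
Mass: 26.34 mg/L × 343,000 L = 9035 g cyanuric acid.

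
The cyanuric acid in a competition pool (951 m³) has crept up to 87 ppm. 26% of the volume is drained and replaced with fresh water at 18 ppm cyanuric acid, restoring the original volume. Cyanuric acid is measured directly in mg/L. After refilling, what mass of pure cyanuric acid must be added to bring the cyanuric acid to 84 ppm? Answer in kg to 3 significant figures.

Volume: 951 m³ = 951,000 L.
After draining 26% and refilling: 87 × 0.74 + 18 × 0.26 = 69.06 ppm.
Deficit to target: 84 − 69.06 = 14.94 mg/L.
Mass: 14.94 mg/L × 951,000 L = 14,210 g cyanuric acid.

14.2 kg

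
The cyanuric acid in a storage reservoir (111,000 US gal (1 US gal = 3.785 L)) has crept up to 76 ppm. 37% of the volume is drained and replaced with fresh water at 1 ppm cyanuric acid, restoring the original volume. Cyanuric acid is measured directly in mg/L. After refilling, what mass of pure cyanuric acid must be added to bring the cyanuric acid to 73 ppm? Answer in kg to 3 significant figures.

10.4 kg

Volume: 111,000 US gal × 3.785 L/gal = 420,135 L.
After draining 37% and refilling: 76 × 0.63 + 1 × 0.37 = 48.25 ppm.
Deficit to target: 73 − 48.25 = 24.75 mg/L.
Mass: 24.75 mg/L × 420,135 L = 10,400 g cyanuric acid.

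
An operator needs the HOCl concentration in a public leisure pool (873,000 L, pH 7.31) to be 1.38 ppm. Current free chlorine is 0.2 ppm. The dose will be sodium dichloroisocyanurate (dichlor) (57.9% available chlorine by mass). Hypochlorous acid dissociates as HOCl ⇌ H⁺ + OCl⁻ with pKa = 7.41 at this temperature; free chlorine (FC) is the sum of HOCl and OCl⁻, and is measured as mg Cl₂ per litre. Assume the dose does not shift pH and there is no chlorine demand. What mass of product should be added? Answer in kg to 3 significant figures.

3.43 kg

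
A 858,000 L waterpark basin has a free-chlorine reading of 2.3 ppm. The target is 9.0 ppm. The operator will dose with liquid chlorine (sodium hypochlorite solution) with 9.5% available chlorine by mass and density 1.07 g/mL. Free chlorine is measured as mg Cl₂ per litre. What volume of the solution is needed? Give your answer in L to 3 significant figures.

56.6 L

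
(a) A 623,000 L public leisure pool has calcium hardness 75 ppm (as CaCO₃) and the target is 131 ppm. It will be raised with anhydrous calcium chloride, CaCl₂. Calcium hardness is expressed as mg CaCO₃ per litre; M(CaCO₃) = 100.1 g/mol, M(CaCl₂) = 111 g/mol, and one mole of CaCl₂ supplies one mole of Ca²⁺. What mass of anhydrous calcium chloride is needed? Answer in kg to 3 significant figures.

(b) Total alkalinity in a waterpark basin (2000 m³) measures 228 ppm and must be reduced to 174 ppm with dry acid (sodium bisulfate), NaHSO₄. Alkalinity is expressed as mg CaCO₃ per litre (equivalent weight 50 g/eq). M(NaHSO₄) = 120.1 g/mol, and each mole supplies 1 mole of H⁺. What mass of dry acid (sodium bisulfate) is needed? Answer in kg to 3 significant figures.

(a) 38.7 kg; (b) 259 kg

(a) Hardness to add: (131 − 75) = 56 mg/L as CaCO₃ × 623,000 L = 34,890 g as CaCO₃.
(a) Moles of Ca²⁺ (1 mol Ca²⁺ ≡ 1 mol CaCO₃): 34,890 / 100.1 g/mol = 348.5 mol.
(a) Mass of CaCl₂: 348.5 × 111 = 38,690 g.

(b) Volume: 2000 m³ = 2,000,000 L.
(b) Alkalinity to neutralize: (228 − 174) = 54 mg/L as CaCO₃ × 2,000,000 L = 108,000 g as CaCO₃.
(b) Equivalents of H⁺ required: 108,000 ÷ 50 g/eq = 2160 eq = 2160 mol NaHSO₄.
(b) Mass of NaHSO₄: 2160 × 120.1 = 259,400 g.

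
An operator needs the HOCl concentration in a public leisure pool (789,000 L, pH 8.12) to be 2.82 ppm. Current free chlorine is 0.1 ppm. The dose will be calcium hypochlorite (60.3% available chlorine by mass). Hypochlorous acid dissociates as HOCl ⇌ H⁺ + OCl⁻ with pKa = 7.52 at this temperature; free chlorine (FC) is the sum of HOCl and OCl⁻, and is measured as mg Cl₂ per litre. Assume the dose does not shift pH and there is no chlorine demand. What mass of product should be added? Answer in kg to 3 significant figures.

[OCl⁻]/[HOCl] = 10^(pH − pKa) = 10^(8.12 − 7.52) = 3.981; fraction as HOCl = 1/(1 + 3.981) = 0.2008.
Free chlorine required for 2.82 ppm HOCl: 2.82 / 0.2008 = 14.05 ppm.
FC to add: 14.05 − 0.1 = 13.95 mg/L as Cl₂.
Cl₂ equivalent: 13.95 mg/L × 789,000 L = 11,000 g.
Product at 60.3% available Cl: 11,000 / 0.603 = 18,250 g.

18.2 kg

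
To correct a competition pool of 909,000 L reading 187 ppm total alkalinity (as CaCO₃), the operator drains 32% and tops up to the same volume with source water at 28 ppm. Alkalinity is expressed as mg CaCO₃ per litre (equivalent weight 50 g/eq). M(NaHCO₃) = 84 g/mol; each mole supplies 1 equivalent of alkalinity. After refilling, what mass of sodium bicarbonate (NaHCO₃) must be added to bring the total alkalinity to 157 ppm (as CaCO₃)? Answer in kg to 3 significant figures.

After draining 32% and refilling: 187 × 0.68 + 28 × 0.32 = 136.12 ppm.
Deficit to target: 157 − 136.12 = 20.88 mg/L.
As CaCO₃: 20.88 mg/L × 909,000 L = 18,980 g; ÷ 50 g/eq ÷ 1 = 379.6 mol NaHCO₃.
Mass: 379.6 × 84 = 31,890 g.

31.9 kg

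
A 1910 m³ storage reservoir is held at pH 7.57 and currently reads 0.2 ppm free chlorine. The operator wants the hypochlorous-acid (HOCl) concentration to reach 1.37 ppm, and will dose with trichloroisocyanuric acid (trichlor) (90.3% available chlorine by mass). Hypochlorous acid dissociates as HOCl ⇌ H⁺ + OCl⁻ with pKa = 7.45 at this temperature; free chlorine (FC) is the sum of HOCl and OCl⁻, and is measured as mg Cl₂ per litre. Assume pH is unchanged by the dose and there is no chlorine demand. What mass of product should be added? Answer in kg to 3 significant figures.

6.29 kg

Volume: 1910 m³ = 1,910,000 L.
[OCl⁻]/[HOCl] = 10^(pH − pKa) = 10^(7.57 − 7.45) = 1.318; fraction as HOCl = 1/(1 + 1.318) = 0.4314.
Free chlorine required for 1.37 ppm HOCl: 1.37 / 0.4314 = 3.176 ppm.
FC to add: 3.176 − 0.2 = 2.976 mg/L as Cl₂.
Cl₂ equivalent: 2.976 mg/L × 1,910,000 L = 5684 g.
Product at 90.3% available Cl: 5684 / 0.903 = 6295 g.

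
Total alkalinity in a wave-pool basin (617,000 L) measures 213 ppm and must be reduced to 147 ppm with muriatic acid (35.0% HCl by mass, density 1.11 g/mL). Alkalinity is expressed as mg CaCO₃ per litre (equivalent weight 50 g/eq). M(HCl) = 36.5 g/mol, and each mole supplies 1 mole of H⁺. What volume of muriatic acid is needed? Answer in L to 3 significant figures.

Alkalinity to neutralize: (213 − 147) = 66 mg/L as CaCO₃ × 617,000 L = 40,720 g as CaCO₃.
Equivalents of H⁺ required: 40,720 ÷ 50 g/eq = 814.4 eq = 814.4 mol HCl.
Mass of HCl: 814.4 × 36.5 = 29,730 g.
Mass of 35.0% solution: 29,730 / 0.35 = 84,930 g.
Volume: 84,930 g ÷ 1.11 g/mL = 76,520 mL.

76.5 L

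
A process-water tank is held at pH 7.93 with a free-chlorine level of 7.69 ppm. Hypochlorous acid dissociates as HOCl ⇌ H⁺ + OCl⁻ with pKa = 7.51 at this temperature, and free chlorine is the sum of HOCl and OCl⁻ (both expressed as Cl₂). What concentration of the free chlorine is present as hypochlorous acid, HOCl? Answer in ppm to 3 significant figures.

2.12 ppm

[OCl⁻]/[HOCl] = 10^(pH − pKa) = 10^(7.93 − 7.51) = 10^0.42 = 2.63.
Fraction as HOCl = 1 / (1 + 2.63) = 0.2755.
HOCl = 0.2755 × 7.69 ppm = 2.118 ppm.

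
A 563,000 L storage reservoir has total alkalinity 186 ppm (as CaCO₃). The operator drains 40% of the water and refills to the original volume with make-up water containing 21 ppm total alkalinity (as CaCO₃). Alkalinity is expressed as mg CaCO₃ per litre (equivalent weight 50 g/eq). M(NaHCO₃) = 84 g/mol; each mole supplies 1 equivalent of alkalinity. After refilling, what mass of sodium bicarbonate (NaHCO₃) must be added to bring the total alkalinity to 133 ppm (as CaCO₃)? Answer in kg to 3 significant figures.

12.3 kg

After draining 40% and refilling: 186 × 0.60 + 21 × 0.40 = 120 ppm.
Deficit to target: 133 − 120 = 13 mg/L.
As CaCO₃: 13 mg/L × 563,000 L = 7319 g; ÷ 50 g/eq ÷ 1 = 146.4 mol NaHCO₃.
Mass: 146.4 × 84 = 12,300 g.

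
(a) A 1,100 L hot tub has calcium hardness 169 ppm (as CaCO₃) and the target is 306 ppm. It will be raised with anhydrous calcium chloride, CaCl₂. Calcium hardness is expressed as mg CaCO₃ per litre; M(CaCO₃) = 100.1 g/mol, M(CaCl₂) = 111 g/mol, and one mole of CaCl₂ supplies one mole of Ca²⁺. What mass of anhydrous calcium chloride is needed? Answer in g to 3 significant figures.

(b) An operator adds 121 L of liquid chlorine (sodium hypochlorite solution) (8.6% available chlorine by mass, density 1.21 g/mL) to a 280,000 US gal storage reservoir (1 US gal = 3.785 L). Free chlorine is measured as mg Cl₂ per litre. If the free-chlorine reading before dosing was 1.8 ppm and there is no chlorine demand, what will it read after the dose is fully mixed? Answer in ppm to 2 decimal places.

(a) 167 g; (b) 13.68 ppm

(a) Hardness to add: (306 − 169) = 137 mg/L as CaCO₃ × 1,100 L = 150.7 g as CaCO₃.
(a) Moles of Ca²⁺ (1 mol Ca²⁺ ≡ 1 mol CaCO₃): 150.7 / 100.1 g/mol = 1.505 mol.
(a) Mass of CaCl₂: 1.505 × 111 = 167.1 g.

(b) Volume: 280,000 US gal × 3.785 L/gal = 1,059,800 L.
(b) Mass of solution: 121 L × 1000 mL/L × 1.21 g/mL = 146,400 g.
(b) Available chlorine delivered: 146,400 g × 0.086 = 12,590 g as Cl₂.
(b) Concentration rise: 12,590 g / 1,059,800 L = 11.88 mg/L = 11.88 ppm.
(b) Final FC: 1.8 + 11.88 = 13.68 ppm.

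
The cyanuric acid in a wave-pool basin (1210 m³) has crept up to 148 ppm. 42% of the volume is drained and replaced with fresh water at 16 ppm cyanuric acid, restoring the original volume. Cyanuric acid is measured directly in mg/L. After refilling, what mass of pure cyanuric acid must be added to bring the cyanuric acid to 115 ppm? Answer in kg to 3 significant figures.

Volume: 1210 m³ = 1,210,000 L.
After draining 42% and refilling: 148 × 0.58 + 16 × 0.42 = 92.56 ppm.
Deficit to target: 115 − 92.56 = 22.44 mg/L.
Mass: 22.44 mg/L × 1,210,000 L = 27,150 g cyanuric acid.

27.2 kg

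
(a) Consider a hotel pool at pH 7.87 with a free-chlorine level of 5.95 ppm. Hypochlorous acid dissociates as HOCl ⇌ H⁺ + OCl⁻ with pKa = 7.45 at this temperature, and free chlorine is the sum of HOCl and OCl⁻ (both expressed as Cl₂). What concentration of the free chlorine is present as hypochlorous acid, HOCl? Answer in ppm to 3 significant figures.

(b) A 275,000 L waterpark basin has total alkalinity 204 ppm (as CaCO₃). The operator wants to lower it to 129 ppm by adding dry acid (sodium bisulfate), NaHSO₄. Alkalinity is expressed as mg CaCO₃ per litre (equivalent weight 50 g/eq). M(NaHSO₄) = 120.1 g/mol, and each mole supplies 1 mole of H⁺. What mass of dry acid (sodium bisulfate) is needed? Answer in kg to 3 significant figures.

(a) 1.64 ppm; (b) 49.5 kg

(a) [OCl⁻]/[HOCl] = 10^(pH − pKa) = 10^(7.87 − 7.45) = 10^0.42 = 2.63.
(a) Fraction as HOCl = 1 / (1 + 2.63) = 0.2755.
(a) HOCl = 0.2755 × 5.95 ppm = 1.639 ppm.

(b) Alkalinity to neutralize: (204 − 129) = 75 mg/L as CaCO₃ × 275,000 L = 20,620 g as CaCO₃.
(b) Equivalents of H⁺ required: 20,620 ÷ 50 g/eq = 412.5 eq = 412.5 mol NaHSO₄.
(b) Mass of NaHSO₄: 412.5 × 120.1 = 49,540 g.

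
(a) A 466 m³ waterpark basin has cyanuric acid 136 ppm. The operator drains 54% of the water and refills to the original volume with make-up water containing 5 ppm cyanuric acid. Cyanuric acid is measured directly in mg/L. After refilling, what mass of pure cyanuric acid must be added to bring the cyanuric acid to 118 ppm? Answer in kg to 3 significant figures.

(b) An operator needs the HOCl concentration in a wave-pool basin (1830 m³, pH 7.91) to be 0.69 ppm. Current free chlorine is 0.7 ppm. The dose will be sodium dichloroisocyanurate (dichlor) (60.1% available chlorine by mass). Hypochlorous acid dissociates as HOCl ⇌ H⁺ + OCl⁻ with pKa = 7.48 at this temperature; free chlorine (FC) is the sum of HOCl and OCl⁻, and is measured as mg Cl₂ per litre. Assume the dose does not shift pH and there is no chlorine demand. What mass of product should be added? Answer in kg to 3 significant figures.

(a) 24.6 kg; (b) 5.62 kg

(a) Volume: 466 m³ = 466,000 L.
(a) After draining 54% and refilling: 136 × 0.46 + 5 × 0.54 = 65.26 ppm.
(a) Deficit to target: 118 − 65.26 = 52.74 mg/L.
(a) Mass: 52.74 mg/L × 466,000 L = 24,580 g cyanuric acid.

(b) Volume: 1830 m³ = 1,830,000 L.
(b) [OCl⁻]/[HOCl] = 10^(pH − pKa) = 10^(7.91 − 7.48) = 2.692; fraction as HOCl = 1/(1 + 2.692) = 0.2709.
(b) Free chlorine required for 0.69 ppm HOCl: 0.69 / 0.2709 = 2.547 ppm.
(b) FC to add: 2.547 − 0.7 = 1.847 mg/L as Cl₂.
(b) Cl₂ equivalent: 1.847 mg/L × 1,830,000 L = 3380 g.
(b) Product at 60.1% available Cl: 3380 / 0.601 = 5624 g.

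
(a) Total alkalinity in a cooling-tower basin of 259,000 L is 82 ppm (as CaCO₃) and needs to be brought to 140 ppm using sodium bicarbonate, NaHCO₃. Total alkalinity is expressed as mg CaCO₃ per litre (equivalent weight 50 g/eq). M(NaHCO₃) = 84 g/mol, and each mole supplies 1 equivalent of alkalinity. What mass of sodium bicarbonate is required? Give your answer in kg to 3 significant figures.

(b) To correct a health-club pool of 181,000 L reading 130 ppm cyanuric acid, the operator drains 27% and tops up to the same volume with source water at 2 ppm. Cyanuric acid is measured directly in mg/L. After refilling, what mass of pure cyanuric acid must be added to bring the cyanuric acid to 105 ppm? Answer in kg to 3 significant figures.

(a) 25.2 kg; (b) 1.73 kg

(a) Alkalinity to add: (140 − 82) = 58 mg/L as CaCO₃ × 259,000 L = 15,020 g as CaCO₃.
(a) Equivalents: 15,020 g ÷ 50 g/eq = 300.4 eq.
(a) NaHCO₃ supplies 1 eq per mole → 300.4 mol.
(a) Mass: 300.4 mol × 84 g/mol = 25,240 g.

(b) After draining 27% and refilling: 130 × 0.73 + 2 × 0.27 = 95.44 ppm.
(b) Deficit to target: 105 − 95.44 = 9.56 mg/L.
(b) Mass: 9.56 mg/L × 181,000 L = 1730 g cyanuric acid.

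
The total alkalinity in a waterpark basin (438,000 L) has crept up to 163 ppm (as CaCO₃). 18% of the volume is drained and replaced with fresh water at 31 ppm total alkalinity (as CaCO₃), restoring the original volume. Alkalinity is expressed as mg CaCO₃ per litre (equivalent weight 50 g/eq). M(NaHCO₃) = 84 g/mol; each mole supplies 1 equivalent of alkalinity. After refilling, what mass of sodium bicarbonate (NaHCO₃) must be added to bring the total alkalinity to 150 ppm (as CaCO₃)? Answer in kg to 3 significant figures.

7.92 kg

After draining 18% and refilling: 163 × 0.82 + 31 × 0.18 = 139.24 ppm.
Deficit to target: 150 − 139.24 = 10.76 mg/L.
As CaCO₃: 10.76 mg/L × 438,000 L = 4713 g; ÷ 50 g/eq ÷ 1 = 94.26 mol NaHCO₃.
Mass: 94.26 × 84 = 7918 g.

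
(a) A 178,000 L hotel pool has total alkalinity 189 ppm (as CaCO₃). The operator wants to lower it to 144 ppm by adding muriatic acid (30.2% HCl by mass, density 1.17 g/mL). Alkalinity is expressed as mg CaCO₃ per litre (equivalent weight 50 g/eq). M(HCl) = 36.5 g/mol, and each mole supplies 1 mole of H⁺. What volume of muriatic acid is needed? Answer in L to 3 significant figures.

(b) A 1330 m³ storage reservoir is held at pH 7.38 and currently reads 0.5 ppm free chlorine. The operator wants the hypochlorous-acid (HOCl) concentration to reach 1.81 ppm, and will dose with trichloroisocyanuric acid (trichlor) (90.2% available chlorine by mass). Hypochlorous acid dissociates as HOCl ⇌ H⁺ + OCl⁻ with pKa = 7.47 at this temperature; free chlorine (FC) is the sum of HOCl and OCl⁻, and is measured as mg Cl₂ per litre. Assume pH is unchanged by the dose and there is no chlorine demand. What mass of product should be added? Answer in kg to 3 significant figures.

(a) 16.5 L; (b) 4.10 kg

(a) Alkalinity to neutralize: (189 − 144) = 45 mg/L as CaCO₃ × 178,000 L = 8010 g as CaCO₃.
(a) Equivalents of H⁺ required: 8010 ÷ 50 g/eq = 160.2 eq = 160.2 mol HCl.
(a) Mass of HCl: 160.2 × 36.5 = 5847 g.
(a) Mass of 30.2% solution: 5847 / 0.302 = 19,360 g.
(a) Volume: 19,360 g ÷ 1.17 g/mL = 16,550 mL.

(b) Volume: 1330 m³ = 1,330,000 L.
(b) [OCl⁻]/[HOCl] = 10^(pH − pKa) = 10^(7.38 − 7.47) = 0.8128; fraction as HOCl = 1/(1 + 0.8128) = 0.5516.
(b) Free chlorine required for 1.81 ppm HOCl: 1.81 / 0.5516 = 3.281 ppm.
(b) FC to add: 3.281 − 0.5 = 2.781 mg/L as Cl₂.
(b) Cl₂ equivalent: 2.781 mg/L × 1,330,000 L = 3699 g.
(b) Product at 90.2% available Cl: 3699 / 0.902 = 4101 g.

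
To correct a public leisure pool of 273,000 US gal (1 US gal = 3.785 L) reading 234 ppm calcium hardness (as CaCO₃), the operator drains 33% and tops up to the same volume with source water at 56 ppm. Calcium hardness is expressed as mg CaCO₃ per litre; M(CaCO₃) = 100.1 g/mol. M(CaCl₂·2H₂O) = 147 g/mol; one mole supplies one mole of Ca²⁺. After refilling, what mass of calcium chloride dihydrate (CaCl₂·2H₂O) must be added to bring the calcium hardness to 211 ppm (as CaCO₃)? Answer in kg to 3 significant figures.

Volume: 273,000 US gal × 3.785 L/gal = 1,033,305 L.
After draining 33% and refilling: 234 × 0.67 + 56 × 0.33 = 175.26 ppm.
Deficit to target: 211 − 175.26 = 35.74 mg/L.
As CaCO₃: 35.74 mg/L × 1,033,305 L = 36,930 g; ÷ 100.1 = 368.9 mol Ca²⁺.
Mass: 368.9 × 147 = 54,230 g.

54.2 kg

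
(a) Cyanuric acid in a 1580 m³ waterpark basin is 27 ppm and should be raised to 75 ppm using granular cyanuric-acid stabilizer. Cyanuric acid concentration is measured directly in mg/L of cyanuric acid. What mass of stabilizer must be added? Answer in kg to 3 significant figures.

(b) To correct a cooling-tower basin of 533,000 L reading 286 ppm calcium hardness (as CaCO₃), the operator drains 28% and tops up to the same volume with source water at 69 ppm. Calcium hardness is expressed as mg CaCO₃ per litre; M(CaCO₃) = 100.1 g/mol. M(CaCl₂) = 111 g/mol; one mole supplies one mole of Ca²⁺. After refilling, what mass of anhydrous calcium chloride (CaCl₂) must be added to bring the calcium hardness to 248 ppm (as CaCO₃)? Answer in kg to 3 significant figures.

(a) 75.8 kg; (b) 13.5 kg

(a) Volume: 1580 m³ = 1,580,000 L.
(a) CYA to add: (75 − 27) = 48 mg/L × 1,580,000 L = 75,840 g cyanuric acid.

(b) After draining 28% and refilling: 286 × 0.72 + 69 × 0.28 = 225.24 ppm.
(b) Deficit to target: 248 − 225.24 = 22.76 mg/L.
(b) As CaCO₃: 22.76 mg/L × 533,000 L = 12,130 g; ÷ 100.1 = 121.2 mol Ca²⁺.
(b) Mass: 121.2 × 111 = 13,450 g.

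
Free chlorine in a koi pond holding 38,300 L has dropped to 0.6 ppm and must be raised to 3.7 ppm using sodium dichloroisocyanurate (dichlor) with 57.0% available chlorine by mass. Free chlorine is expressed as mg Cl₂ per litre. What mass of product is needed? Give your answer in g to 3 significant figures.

Chlorine deficit: 3.7 − 0.6 = 3.1 ppm = 3.1 mg/L as Cl₂.
Cl₂ equivalent needed: 3.1 mg/L × 38,300 L = 118,700 mg = 118.7 g.
Product at 57.0% available chlorine: 118.7 / 0.57 = 208.3 g.

208 g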